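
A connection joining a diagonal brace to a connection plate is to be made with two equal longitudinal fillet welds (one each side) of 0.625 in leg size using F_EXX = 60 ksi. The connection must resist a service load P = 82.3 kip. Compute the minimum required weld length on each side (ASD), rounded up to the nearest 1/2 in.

L = 5.5 in on each side

Throat t_e = 0.707 × 0.625 = 0.4419 in.
r_n/Ω = (0.6 × 60 × 0.4419) / 2.0 = 7.954 kip/in.
L_req = P / (r_n/Ω) = 82.3 / 7.954 = 10.35 in total.
Per side: 10.35 / 2 = 5.174 in.
Round up → use L = 5.5 in on each side.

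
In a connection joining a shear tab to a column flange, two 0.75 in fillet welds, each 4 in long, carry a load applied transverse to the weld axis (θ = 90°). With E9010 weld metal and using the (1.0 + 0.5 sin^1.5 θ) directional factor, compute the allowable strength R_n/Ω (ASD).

E90XX → F_EXX = 90 ksi.
t_e = 0.707 × 0.75 = 0.5302 in; A_we = 0.5302 × 8 = 4.242 in².
Directional factor: 1.0 + 0.5 sin^1.5(90°) = 1.5.
F_nw = 0.6 × 90 × 1.5 = 81 ksi.
R_n/Ω = (81 × 4.242) / 2.0 = 171.8 kip.

R_n/Ω ≈ 172 kip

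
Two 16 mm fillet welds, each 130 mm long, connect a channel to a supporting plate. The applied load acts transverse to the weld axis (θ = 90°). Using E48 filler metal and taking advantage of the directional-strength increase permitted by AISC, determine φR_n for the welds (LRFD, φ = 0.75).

E48XX → F_EXX = 480 MPa.
t_e = 0.707 × 16 = 11.31 mm; A_we = 11.31 × 260 = 2941 mm².
Directional factor: 1.0 + 0.5 sin^1.5(90°) = 1.5.
F_nw = 0.6 × 480 × 1.5 = 432 MPa.
φR_n = 0.75 × 432 × 2941 × 10⁻³ = 952.9 kN.

φR_n ≈ 953 kN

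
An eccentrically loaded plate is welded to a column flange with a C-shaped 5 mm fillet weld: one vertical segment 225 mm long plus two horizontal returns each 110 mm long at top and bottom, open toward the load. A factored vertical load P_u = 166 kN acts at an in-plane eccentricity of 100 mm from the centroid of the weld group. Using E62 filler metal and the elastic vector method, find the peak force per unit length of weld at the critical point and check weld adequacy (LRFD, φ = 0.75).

E62XX → F_EXX = 620 MPa.
Total weld length L_w = 445 mm. Treat welds as unit-width lines.
Centroid: x̄ = 2×110×55 / 445 = 27.19 mm from the vertical weld.
Polar moment about centroid: J = I_x + I_y = [225³/12 + 2×110×112.5²] + [225×27.19² + 2(110³/12 + 110×27.81²)] = 4292000 mm³.
Direct shear f_v = P/L_w = 166×10³ / 445 = 373 N/mm (vertical).
Torsion M = P·e = 166×10³ × 100 = 16600000 N·mm.
Critical point at (x, y) = (82.81, 112.5) from centroid. f_tx = M·y/J = 435.1 N/mm; f_ty = M·x/J = 320.3 N/mm.
Resultant f_max = √[f_tx² + (f_v + f_ty)²] = √[435.1² + (373 + 320.3)²] = 818.5 N/mm.
Capacity per unit length: φr_n = 0.75 × 0.6 × 620 × (0.707 × 5) = 986.3 N/mm.
818.5 ≤ 986.3 → adequate.

f_max ≈ 819 N/mm; adequate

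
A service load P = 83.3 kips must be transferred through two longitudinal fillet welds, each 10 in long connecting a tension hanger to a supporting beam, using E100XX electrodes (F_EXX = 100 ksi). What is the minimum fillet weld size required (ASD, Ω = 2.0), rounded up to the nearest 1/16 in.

Total weld length L = 20 in.
Required throat t_e = P × Ω / (0.6 F_EXX × L) = 83.3 × 2.0 / (0.6 × 100 × 20) = 0.1388 in.
Required leg w = t_e / 0.707 = 0.1964 in → use 1/4 in.

w = 1/4 in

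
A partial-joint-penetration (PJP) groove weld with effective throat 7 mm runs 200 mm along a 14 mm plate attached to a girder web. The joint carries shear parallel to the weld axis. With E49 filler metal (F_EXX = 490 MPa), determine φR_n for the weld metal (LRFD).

φR_n ≈ 309 kN

Effective throat (given) t_e = 7 mm.
A_we = 7 × 200 = 1400 mm².
F_nw = 0.6 F_EXX = 294 MPa.
φR_n = 0.75 × 294 × 1400 × 10⁻³ = 308.7 kN.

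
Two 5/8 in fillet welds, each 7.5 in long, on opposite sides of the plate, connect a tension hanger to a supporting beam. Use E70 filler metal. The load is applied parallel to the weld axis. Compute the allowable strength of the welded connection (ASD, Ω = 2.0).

E70XX → F_EXX = 70 ksi.
Effective throat t_e = 0.707 × 0.625 = 0.4419 in.
Total length L = 15 in; A_we = 0.4419 × 15 = 6.628 in².
F_nw = 0.6 F_EXX = 0.6 × 70 = 42 ksi.
R_n = 42 × 6.628 = 278.4 kips; R_n/Ω = 278.4/2.0 = 139.2 kips.

R_n/Ω ≈ 139 kips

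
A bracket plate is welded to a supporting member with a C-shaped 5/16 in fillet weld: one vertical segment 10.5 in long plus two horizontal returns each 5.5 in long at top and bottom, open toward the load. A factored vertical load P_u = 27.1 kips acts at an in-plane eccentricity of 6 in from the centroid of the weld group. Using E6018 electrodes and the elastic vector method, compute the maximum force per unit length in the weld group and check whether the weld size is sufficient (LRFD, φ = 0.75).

f_max ≈ 3.24 kip/in; adequate

E60XX → F_EXX = 60 ksi.
Total weld length L_w = 21.5 in. Treat welds as unit-width lines.
Centroid: x̄ = 2×5.5×2.75 / 21.5 = 1.407 in from the vertical weld.
Polar moment about centroid: J = I_x + I_y = [10.5³/12 + 2×5.5×5.25²] + [10.5×1.407² + 2(5.5³/12 + 5.5×1.343²)] = 468 in³.
Direct shear f_v = P/L_w = 27.1 / 21.5 = 1.26 kip/in (vertical).
Torsion M = P·e = 27.1 × 6 = 162.6 kip·in.
Critical point at (x, y) = (4.093, 5.25) from centroid. f_tx = M·y/J = 1.824 kip/in; f_ty = M·x/J = 1.422 kip/in.
Resultant f_max = √[f_tx² + (f_v + f_ty)²] = √[1.824² + (1.26 + 1.422)²] = 3.244 kip/in.
Capacity per unit length: φr_n = 0.75 × 0.6 × 60 × (0.707 × 0.3125) = 5.965 kip/in.
3.244 ≤ 5.965 → adequate.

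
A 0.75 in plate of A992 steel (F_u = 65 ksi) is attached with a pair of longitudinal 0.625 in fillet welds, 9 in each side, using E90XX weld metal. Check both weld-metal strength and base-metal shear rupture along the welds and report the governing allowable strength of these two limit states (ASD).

R_n/Ω ≈ 215 kip (weld metal governs)

E90XX → F_EXX = 90 ksi.
t_e = 0.707 × 0.625 = 0.4419 in; L = 18 in.
Weld metal: R_n/Ω = (1/2.0) × 0.6 × 90 × 0.4419 × 18 = 214.8 kip.
Base metal (shear rupture): R_n/Ω = (1/2.0) × 0.6 × 65 × 0.75 × 18 = 263.2 kip.
Governing: weld metal.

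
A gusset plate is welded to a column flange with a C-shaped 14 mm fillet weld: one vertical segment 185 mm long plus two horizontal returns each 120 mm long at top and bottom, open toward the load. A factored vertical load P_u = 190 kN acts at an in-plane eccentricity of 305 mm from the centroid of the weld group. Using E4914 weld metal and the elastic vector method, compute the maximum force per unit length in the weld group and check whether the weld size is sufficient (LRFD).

f_max ≈ 2580 N/mm; NOT adequate

E49XX → F_EXX = 490 MPa.
Total weld length L_w = 425 mm. Treat welds as unit-width lines.
Centroid: x̄ = 2×120×60 / 425 = 33.88 mm from the vertical weld.
Polar moment about centroid: J = I_x + I_y = [185³/12 + 2×120×92.5²] + [185×33.88² + 2(120³/12 + 120×26.12²)] = 3245000 mm³.
Direct shear f_v = P/L_w = 190×10³ / 425 = 447.1 N/mm (vertical).
Torsion M = P·e = 190×10³ × 305 = 57950000 N·mm.
Critical point at (x, y) = (86.12, 92.5) from centroid. f_tx = M·y/J = 1652 N/mm; f_ty = M·x/J = 1538 N/mm.
Resultant f_max = √[f_tx² + (f_v + f_ty)²] = √[1652² + (447.1 + 1538)²] = 2582 N/mm.
Capacity per unit length: φr_n = 0.75 × 0.6 × 490 × (0.707 × 14) = 2183 N/mm.
2582 > 2183 → NOT adequate.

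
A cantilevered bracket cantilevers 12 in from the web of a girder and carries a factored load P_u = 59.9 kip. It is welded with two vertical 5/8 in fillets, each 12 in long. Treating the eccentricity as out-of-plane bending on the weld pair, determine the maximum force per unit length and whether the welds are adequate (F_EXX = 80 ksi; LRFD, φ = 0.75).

L_w = 2 × 12 = 24 in; section modulus (unit throat) S = 2 × L²/6 = 48 in².
Direct shear f_v = P/L_w = 59.9/24 = 2.496 kip/in.
Moment M = P × e = 59.9 × 12 = 718.8 kip·in; bending f_b = M/S = 14.97 kip/in.
f_max = √(f_v² + f_b²) = √(2.496² + 14.97²) = 15.18 kip/in.
φr_n = 0.75 × 0.6 × 80 × (0.707 × 0.625) = 15.91 kip/in → adequate.

f_max ≈ 15.2 kip/in; adequate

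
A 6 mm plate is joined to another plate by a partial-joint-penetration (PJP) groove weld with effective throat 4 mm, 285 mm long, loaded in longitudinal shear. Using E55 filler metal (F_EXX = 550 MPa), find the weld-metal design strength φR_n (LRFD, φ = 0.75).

Effective throat (given) t_e = 4 mm.
A_we = 4 × 285 = 1140 mm².
F_nw = 0.6 F_EXX = 330 MPa.
φR_n = 0.75 × 330 × 1140 × 10⁻³ = 282.1 kN.

φR_n ≈ 282 kN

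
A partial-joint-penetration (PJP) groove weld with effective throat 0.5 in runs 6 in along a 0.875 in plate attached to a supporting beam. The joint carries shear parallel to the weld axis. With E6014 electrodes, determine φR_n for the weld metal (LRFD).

E60XX → F_EXX = 60 ksi.
Effective throat (given) t_e = 0.5 in.
A_we = 0.5 × 6 = 3 in².
F_nw = 0.6 F_EXX = 36 ksi.
φR_n = 0.75 × 36 × 3 = 81 kips.

φR_n ≈ 81 kips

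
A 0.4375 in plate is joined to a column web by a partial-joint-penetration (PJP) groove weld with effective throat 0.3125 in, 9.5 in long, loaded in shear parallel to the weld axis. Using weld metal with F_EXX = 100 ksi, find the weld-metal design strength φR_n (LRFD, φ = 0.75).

φR_n ≈ 134 kip

Effective throat (given) t_e = 0.3125 in.
A_we = 0.3125 × 9.5 = 2.969 in².
F_nw = 0.6 F_EXX = 60 ksi.
φR_n = 0.75 × 60 × 2.969 = 133.6 kip.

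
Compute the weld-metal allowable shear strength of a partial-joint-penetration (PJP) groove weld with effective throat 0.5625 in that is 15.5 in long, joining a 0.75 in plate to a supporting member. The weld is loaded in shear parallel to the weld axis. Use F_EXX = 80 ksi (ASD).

Effective throat (given) t_e = 0.5625 in.
A_we = 0.5625 × 15.5 = 8.719 in².
F_nw = 0.6 F_EXX = 48 ksi.
R_n/Ω = (48 × 8.719) / 2.0 = 209.2 kips.

R_n/Ω ≈ 209 kips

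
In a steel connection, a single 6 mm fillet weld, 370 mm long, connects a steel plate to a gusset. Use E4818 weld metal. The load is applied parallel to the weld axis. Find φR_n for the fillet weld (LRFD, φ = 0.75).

φR_n ≈ 339 kN

E48XX → F_EXX = 480 MPa.
Effective throat t_e = 0.707 × 6 = 4.242 mm.
Total length L = 370 mm; A_we = 4.242 × 370 = 1570 mm².
F_nw = 0.6 F_EXX = 0.6 × 480 = 288 MPa.
φR_n = 0.75 × 288 × 1570 × 10⁻³ = 339 kN.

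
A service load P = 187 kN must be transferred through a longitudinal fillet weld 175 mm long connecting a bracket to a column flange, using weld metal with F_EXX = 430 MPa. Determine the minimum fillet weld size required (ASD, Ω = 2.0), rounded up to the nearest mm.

Total weld length L = 175 mm.
Required throat t_e = P × Ω / (0.6 F_EXX × L) = 187 × 2.0 / (0.6 × 430 × 175 × 10⁻³) = 8.283 mm.
Required leg w = t_e / 0.707 = 11.72 mm → use 12 mm.

w = 12 mm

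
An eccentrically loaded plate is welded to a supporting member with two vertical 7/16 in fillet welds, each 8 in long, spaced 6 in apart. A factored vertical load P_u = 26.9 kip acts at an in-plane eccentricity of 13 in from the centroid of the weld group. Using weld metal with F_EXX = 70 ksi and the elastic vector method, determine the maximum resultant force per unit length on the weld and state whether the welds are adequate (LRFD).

f_max ≈ 8.74 kip/in; adequate

Total weld length L_w = 16 in. Treat welds as unit-width lines.
Polar moment about centroid: J = 2[d³/12 + d(b/2)²] = 2[8³/12 + 8×3²] = 229.3 in³.
Direct shear f_v = P/L_w = 26.9 / 16 = 1.681 kip/in (vertical).
Torsion M = P·e = 26.9 × 13 = 349.7 kip·in.
Critical point at (x, y) = (3, 4) from centroid. f_tx = M·y/J = 6.099 kip/in; f_ty = M·x/J = 4.575 kip/in.
Resultant f_max = √[f_tx² + (f_v + f_ty)²] = √[6.099² + (1.681 + 4.575)²] = 8.737 kip/in.
Capacity per unit length: φr_n = 0.75 × 0.6 × 70 × (0.707 × 0.4375) = 9.743 kip/in.
8.737 ≤ 9.743 → adequate.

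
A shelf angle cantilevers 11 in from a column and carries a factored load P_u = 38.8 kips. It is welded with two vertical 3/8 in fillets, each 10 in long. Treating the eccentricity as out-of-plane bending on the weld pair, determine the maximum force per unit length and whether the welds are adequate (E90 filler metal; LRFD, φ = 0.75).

f_max ≈ 13 kip/in; NOT adequate

E90XX → F_EXX = 90 ksi.
L_w = 2 × 10 = 20 in; section modulus (unit throat) S = 2 × L²/6 = 33.33 in².
Direct shear f_v = P/L_w = 38.8/20 = 1.94 kip/in.
Moment M = P × e = 38.8 × 11 = 426.8 kip·in; bending f_b = M/S = 12.8 kip/in.
f_max = √(f_v² + f_b²) = √(1.94² + 12.8²) = 12.95 kip/in.
φr_n = 0.75 × 0.6 × 90 × (0.707 × 0.375) = 10.74 kip/in → NOT adequate.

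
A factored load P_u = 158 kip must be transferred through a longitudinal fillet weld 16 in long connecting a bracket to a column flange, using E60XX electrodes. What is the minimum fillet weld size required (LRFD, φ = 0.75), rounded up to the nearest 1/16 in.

w = 9/16 in

E60XX → F_EXX = 60 ksi.
Total weld length L = 16 in.
Required throat t_e = P_u / (φ × 0.6 F_EXX × L) = 158 / (0.75 × 0.6 × 60 × 16) = 0.3657 in.
Required leg w = t_e / 0.707 = 0.5173 in → use 9/16 in.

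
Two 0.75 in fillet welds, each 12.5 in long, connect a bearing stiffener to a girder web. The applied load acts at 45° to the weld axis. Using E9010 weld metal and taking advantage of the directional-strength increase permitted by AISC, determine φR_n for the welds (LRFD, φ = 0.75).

E90XX → F_EXX = 90 ksi.
t_e = 0.707 × 0.75 = 0.5302 in; A_we = 0.5302 × 25 = 13.26 in².
Directional factor: 1.0 + 0.5 sin^1.5(45°) = 1.297.
F_nw = 0.6 × 90 × 1.297 = 70.05 ksi.
φR_n = 0.75 × 70.05 × 13.26 = 696.5 kip.

φR_n ≈ 696 kip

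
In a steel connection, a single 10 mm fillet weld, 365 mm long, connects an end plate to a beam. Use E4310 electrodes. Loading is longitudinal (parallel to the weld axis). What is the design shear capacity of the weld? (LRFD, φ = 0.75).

E43XX → F_EXX = 430 MPa.
Effective throat t_e = 0.707 × 10 = 7.07 mm.
Total length L = 365 mm; A_we = 7.07 × 365 = 2581 mm².
F_nw = 0.6 F_EXX = 0.6 × 430 = 258 MPa.
φR_n = 0.75 × 258 × 2581 × 10⁻³ = 499.3 kN.

φR_n ≈ 499 kN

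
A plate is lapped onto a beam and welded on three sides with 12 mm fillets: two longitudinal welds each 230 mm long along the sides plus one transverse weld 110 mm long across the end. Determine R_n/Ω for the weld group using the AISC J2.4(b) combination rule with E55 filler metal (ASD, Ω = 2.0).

E55XX → F_EXX = 550 MPa.
t_e = 0.707 × 12 = 8.484 mm.
R_nwl = 0.6 × 550 × 8.484 × 460 × 10⁻³ = 1288 kN (longitudinal, 2 welds).
R_nwt = 0.6 × 550 × 8.484 × 110 × 10⁻³ = 308 kN (transverse, base value).
(i) R_nwl + R_nwt = 1596 kN; (ii) 0.85 R_nwl + 1.5 R_nwt = 1557 kN.
R_n = max = 1596 kN [governs: (i)]; R_n/Ω = 797.9 kN.

R_n/Ω ≈ 798 kN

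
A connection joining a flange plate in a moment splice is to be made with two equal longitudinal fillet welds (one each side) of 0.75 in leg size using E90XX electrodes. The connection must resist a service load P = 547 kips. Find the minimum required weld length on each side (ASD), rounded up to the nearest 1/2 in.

E90XX → F_EXX = 90 ksi.
Throat t_e = 0.707 × 0.75 = 0.5302 in.
r_n/Ω = (0.6 × 90 × 0.5302) / 2.0 = 14.32 kip/in.
L_req = P / (r_n/Ω) = 547 / 14.32 = 38.21 in total.
Per side: 38.21 / 2 = 19.1 in.
Round up → use L = 19.5 in on each side.

L = 19.5 in on each side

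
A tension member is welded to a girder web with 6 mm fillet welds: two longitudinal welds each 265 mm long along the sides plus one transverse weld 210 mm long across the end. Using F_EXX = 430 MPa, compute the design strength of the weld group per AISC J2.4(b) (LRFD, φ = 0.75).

t_e = 0.707 × 6 = 4.242 mm.
R_nwl = 0.6 × 430 × 4.242 × 530 × 10⁻³ = 580.1 kN (longitudinal, 2 welds).
R_nwt = 0.6 × 430 × 4.242 × 210 × 10⁻³ = 229.8 kN (transverse, base value).
(i) R_nwl + R_nwt = 809.9 kN; (ii) 0.85 R_nwl + 1.5 R_nwt = 837.8 kN.
R_n = max = 837.8 kN [governs: (ii)]; φR_n = 628.3 kN.

φR_n ≈ 628 kN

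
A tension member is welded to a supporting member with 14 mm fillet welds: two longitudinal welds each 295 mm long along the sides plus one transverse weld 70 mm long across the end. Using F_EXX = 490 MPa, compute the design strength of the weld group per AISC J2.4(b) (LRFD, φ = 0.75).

φR_n ≈ 1440 kN

t_e = 0.707 × 14 = 9.898 mm.
R_nwl = 0.6 × 490 × 9.898 × 590 × 10⁻³ = 1717 kN (longitudinal, 2 welds).
R_nwt = 0.6 × 490 × 9.898 × 70 × 10⁻³ = 203.7 kN (transverse, base value).
(i) R_nwl + R_nwt = 1921 kN; (ii) 0.85 R_nwl + 1.5 R_nwt = 1765 kN.
R_n = max = 1921 kN [governs: (i)]; φR_n = 1440 kN.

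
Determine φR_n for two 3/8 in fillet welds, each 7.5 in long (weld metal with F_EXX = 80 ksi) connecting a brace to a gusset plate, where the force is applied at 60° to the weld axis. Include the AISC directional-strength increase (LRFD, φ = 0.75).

t_e = 0.707 × 0.375 = 0.2651 in; A_we = 0.2651 × 15 = 3.977 in².
Directional factor: 1.0 + 0.5 sin^1.5(60°) = 1.403.
F_nw = 0.6 × 80 × 1.403 = 67.34 ksi.
φR_n = 0.75 × 67.34 × 3.977 = 200.9 kips.

φR_n ≈ 201 kips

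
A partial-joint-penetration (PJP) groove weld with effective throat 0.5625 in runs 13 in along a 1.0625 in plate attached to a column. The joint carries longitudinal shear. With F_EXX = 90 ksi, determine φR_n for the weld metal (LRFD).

φR_n ≈ 296 kip

Effective throat (given) t_e = 0.5625 in.
A_we = 0.5625 × 13 = 7.312 in².
F_nw = 0.6 F_EXX = 54 ksi.
φR_n = 0.75 × 54 × 7.312 = 296.2 kip.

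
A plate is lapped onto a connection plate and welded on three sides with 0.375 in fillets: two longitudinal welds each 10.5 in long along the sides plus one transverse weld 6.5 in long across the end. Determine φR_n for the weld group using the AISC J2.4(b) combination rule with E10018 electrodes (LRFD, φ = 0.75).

E100XX → F_EXX = 100 ksi.
t_e = 0.707 × 0.375 = 0.2651 in.
R_nwl = 0.6 × 100 × 0.2651 × 21 = 334.1 kips (longitudinal, 2 welds).
R_nwt = 0.6 × 100 × 0.2651 × 6.5 = 103.4 kips (transverse, base value).
(i) R_nwl + R_nwt = 437.5 kips; (ii) 0.85 R_nwl + 1.5 R_nwt = 439 kips.
R_n = max = 439 kips [governs: (ii)]; φR_n = 329.3 kips.

φR_n ≈ 329 kips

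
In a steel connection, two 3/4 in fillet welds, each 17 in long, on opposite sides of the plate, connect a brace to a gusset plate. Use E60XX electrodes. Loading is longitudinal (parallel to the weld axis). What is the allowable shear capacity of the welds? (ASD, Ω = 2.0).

R_n/Ω ≈ 325 kips

E60XX → F_EXX = 60 ksi.
Effective throat t_e = 0.707 × 0.75 = 0.5302 in.
Total length L = 34 in; A_we = 0.5302 × 34 = 18.03 in².
F_nw = 0.6 F_EXX = 0.6 × 60 = 36 ksi.
R_n = 36 × 18.03 = 649 kips; R_n/Ω = 649/2.0 = 324.5 kips.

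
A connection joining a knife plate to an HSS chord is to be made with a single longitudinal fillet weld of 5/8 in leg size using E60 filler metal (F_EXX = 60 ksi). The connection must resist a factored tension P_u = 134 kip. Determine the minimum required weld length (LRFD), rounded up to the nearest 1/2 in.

L = 11.5 in

Throat t_e = 0.707 × 0.625 = 0.4419 in.
φr_n = 0.75 × 0.6 × 60 × 0.4419 = 11.93 kip/in.
L_req = P_u / φr_n = 134 / 11.93 = 11.23 in total.
Round up → use L = 11.5 in.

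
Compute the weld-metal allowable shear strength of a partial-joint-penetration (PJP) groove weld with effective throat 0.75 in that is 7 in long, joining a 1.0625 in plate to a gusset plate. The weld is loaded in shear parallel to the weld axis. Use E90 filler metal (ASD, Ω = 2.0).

R_n/Ω ≈ 142 kips

E90XX → F_EXX = 90 ksi.
Effective throat (given) t_e = 0.75 in.
A_we = 0.75 × 7 = 5.25 in².
F_nw = 0.6 F_EXX = 54 ksi.
R_n/Ω = (54 × 5.25) / 2.0 = 141.8 kips.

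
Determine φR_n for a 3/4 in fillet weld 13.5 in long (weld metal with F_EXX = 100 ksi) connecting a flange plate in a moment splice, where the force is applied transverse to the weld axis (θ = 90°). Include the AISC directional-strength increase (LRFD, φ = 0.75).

φR_n ≈ 483 kips

t_e = 0.707 × 0.75 = 0.5302 in; A_we = 0.5302 × 13.5 = 7.158 in².
Directional factor: 1.0 + 0.5 sin^1.5(90°) = 1.5.
F_nw = 0.6 × 100 × 1.5 = 90 ksi.
φR_n = 0.75 × 90 × 7.158 = 483.2 kips.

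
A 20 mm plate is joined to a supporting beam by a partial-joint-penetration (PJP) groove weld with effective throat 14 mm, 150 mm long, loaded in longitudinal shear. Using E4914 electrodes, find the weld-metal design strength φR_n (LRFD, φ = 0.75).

E49XX → F_EXX = 490 MPa.
Effective throat (given) t_e = 14 mm.
A_we = 14 × 150 = 2100 mm².
F_nw = 0.6 F_EXX = 294 MPa.
φR_n = 0.75 × 294 × 2100 × 10⁻³ = 463 kN.

φR_n ≈ 463 kN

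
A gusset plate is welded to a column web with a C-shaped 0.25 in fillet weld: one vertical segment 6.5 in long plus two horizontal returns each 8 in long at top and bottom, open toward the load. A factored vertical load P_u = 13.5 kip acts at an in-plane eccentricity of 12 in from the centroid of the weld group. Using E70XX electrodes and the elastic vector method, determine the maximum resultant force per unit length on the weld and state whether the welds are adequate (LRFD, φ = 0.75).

E70XX → F_EXX = 70 ksi.
Total weld length L_w = 22.5 in. Treat welds as unit-width lines.
Centroid: x̄ = 2×8×4 / 22.5 = 2.844 in from the vertical weld.
Polar moment about centroid: J = I_x + I_y = [6.5³/12 + 2×8×3.25²] + [6.5×2.844² + 2(8³/12 + 8×1.156²)] = 351.2 in³.
Direct shear f_v = P/L_w = 13.5 / 22.5 = 0.6 kip/in (vertical).
Torsion M = P·e = 13.5 × 12 = 162 kip·in.
Critical point at (x, y) = (5.156, 3.25) from centroid. f_tx = M·y/J = 1.499 kip/in; f_ty = M·x/J = 2.378 kip/in.
Resultant f_max = √[f_tx² + (f_v + f_ty)²] = √[1.499² + (0.6 + 2.378)²] = 3.334 kip/in.
Capacity per unit length: φr_n = 0.75 × 0.6 × 70 × (0.707 × 0.25) = 5.568 kip/in.
3.334 ≤ 5.568 → adequate.

f_max ≈ 3.33 kip/in; adequate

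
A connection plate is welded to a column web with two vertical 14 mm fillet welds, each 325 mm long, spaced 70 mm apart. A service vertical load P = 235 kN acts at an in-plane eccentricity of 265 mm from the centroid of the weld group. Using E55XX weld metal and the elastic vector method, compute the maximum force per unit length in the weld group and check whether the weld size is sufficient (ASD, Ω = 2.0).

f_max ≈ 1700 N/mm; NOT adequate

E55XX → F_EXX = 550 MPa.
Total weld length L_w = 650 mm. Treat welds as unit-width lines.
Polar moment about centroid: J = 2[d³/12 + d(b/2)²] = 2[325³/12 + 325×35²] = 6518000 mm³.
Direct shear f_v = P/L_w = 235×10³ / 650 = 361.5 N/mm (vertical).
Torsion M = P·e = 235×10³ × 265 = 62275000 N·mm.
Critical point at (x, y) = (35, 162.5) from centroid. f_tx = M·y/J = 1553 N/mm; f_ty = M·x/J = 334.4 N/mm.
Resultant f_max = √[f_tx² + (f_v + f_ty)²] = √[1553² + (361.5 + 334.4)²] = 1702 N/mm.
Capacity per unit length: r_n/Ω = (1/2.0) × 0.6 × 550 × (0.707 × 14) = 1633 N/mm.
1702 > 1633 → NOT adequate.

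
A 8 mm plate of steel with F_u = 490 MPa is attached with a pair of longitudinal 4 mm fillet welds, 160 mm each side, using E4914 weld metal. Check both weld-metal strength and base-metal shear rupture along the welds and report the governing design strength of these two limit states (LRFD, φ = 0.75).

E49XX → F_EXX = 490 MPa.
t_e = 0.707 × 4 = 2.828 mm; L = 320 mm.
Weld metal: φR_n = 0.75 × 0.6 × 490 × 2.828 × 320 × 10⁻³ = 199.5 kN.
Base metal (shear rupture): φR_n = 0.75 × 0.6 × 490 × 8 × 320 × 10⁻³ = 564.5 kN.
Governing: weld metal.

φR_n ≈ 200 kN (weld metal governs)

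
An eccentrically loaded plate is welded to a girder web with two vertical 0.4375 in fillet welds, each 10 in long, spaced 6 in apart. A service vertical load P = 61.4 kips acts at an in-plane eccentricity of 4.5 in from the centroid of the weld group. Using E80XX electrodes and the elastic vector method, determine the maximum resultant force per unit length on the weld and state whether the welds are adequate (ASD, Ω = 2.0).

E80XX → F_EXX = 80 ksi.
Total weld length L_w = 20 in. Treat welds as unit-width lines.
Polar moment about centroid: J = 2[d³/12 + d(b/2)²] = 2[10³/12 + 10×3²] = 346.7 in³.
Direct shear f_v = P/L_w = 61.4 / 20 = 3.07 kip/in (vertical).
Torsion M = P·e = 61.4 × 4.5 = 276.3 kip·in.
Critical point at (x, y) = (3, 5) from centroid. f_tx = M·y/J = 3.985 kip/in; f_ty = M·x/J = 2.391 kip/in.
Resultant f_max = √[f_tx² + (f_v + f_ty)²] = √[3.985² + (3.07 + 2.391)²] = 6.76 kip/in.
Capacity per unit length: r_n/Ω = (1/2.0) × 0.6 × 80 × (0.707 × 0.4375) = 7.423 kip/in.
6.76 ≤ 7.423 → adequate.

f_max ≈ 6.76 kip/in; adequate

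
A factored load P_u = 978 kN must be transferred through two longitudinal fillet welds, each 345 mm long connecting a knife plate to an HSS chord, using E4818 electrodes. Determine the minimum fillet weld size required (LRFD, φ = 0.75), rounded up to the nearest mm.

E48XX → F_EXX = 480 MPa.
Total weld length L = 690 mm.
Required throat t_e = P_u / (φ × 0.6 F_EXX × L) = 978 / (0.75 × 0.6 × 480 × 690 × 10⁻³) = 6.562 mm.
Required leg w = t_e / 0.707 = 9.281 mm → use 10 mm.

w = 10 mm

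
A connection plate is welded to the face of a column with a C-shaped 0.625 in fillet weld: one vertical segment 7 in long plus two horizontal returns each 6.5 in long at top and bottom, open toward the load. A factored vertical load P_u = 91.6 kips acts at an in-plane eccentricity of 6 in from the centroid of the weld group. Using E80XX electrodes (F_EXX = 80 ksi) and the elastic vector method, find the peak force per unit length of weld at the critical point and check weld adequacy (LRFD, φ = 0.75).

f_max ≈ 14.8 kip/in; adequate

Total weld length L_w = 20 in. Treat welds as unit-width lines.
Centroid: x̄ = 2×6.5×3.25 / 20 = 2.112 in from the vertical weld.
Polar moment about centroid: J = I_x + I_y = [7³/12 + 2×6.5×3.5²] + [7×2.112² + 2(6.5³/12 + 6.5×1.138²)] = 281.7 in³.
Direct shear f_v = P/L_w = 91.6 / 20 = 4.58 kip/in (vertical).
Torsion M = P·e = 91.6 × 6 = 549.6 kip·in.
Critical point at (x, y) = (4.388, 3.5) from centroid. f_tx = M·y/J = 6.829 kip/in; f_ty = M·x/J = 8.561 kip/in.
Resultant f_max = √[f_tx² + (f_v + f_ty)²] = √[6.829² + (4.58 + 8.561)²] = 14.81 kip/in.
Capacity per unit length: φr_n = 0.75 × 0.6 × 80 × (0.707 × 0.625) = 15.91 kip/in.
14.81 ≤ 15.91 → adequate.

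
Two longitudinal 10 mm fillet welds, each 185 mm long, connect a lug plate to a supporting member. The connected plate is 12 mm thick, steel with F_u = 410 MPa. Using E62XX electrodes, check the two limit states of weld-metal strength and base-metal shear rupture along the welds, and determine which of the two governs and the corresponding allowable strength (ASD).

R_n/Ω ≈ 487 kN (weld metal governs)

E62XX → F_EXX = 620 MPa.
t_e = 0.707 × 10 = 7.07 mm; L = 370 mm.
Weld metal: R_n/Ω = (1/2.0) × 0.6 × 620 × 7.07 × 370 × 10⁻³ = 486.6 kN.
Base metal (shear rupture): R_n/Ω = (1/2.0) × 0.6 × 410 × 12 × 370 × 10⁻³ = 546.1 kN.
Governing: weld metal.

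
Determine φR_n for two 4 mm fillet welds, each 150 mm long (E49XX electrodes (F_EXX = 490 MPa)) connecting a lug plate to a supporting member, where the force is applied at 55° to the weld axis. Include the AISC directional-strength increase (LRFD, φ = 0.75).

t_e = 0.707 × 4 = 2.828 mm; A_we = 2.828 × 300 = 848.4 mm².
Directional factor: 1.0 + 0.5 sin^1.5(55°) = 1.371.
F_nw = 0.6 × 490 × 1.371 = 403 MPa.
φR_n = 0.75 × 403 × 848.4 × 10⁻³ = 256.4 kN.

φR_n ≈ 256 kN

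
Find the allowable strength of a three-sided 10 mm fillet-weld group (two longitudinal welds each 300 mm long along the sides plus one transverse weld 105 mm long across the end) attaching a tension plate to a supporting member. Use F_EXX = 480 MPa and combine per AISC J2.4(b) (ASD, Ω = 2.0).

R_n/Ω ≈ 718 kN

t_e = 0.707 × 10 = 7.07 mm.
R_nwl = 0.6 × 480 × 7.07 × 600 × 10⁻³ = 1222 kN (longitudinal, 2 welds).
R_nwt = 0.6 × 480 × 7.07 × 105 × 10⁻³ = 213.8 kN (transverse, base value).
(i) R_nwl + R_nwt = 1435 kN; (ii) 0.85 R_nwl + 1.5 R_nwt = 1359 kN.
R_n = max = 1435 kN [governs: (i)]; R_n/Ω = 717.7 kN.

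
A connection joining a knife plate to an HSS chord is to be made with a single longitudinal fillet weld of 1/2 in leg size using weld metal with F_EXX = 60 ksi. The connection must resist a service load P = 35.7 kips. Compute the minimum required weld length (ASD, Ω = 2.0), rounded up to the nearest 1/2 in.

Throat t_e = 0.707 × 0.5 = 0.3535 in.
r_n/Ω = (0.6 × 60 × 0.3535) / 2.0 = 6.363 kip/in.
L_req = P / (r_n/Ω) = 35.7 / 6.363 = 5.611 in total.
Round up → use L = 6 in.

L = 6 in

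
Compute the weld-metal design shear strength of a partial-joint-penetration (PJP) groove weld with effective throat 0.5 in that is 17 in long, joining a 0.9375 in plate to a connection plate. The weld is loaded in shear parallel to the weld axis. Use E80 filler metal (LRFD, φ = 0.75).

E80XX → F_EXX = 80 ksi.
Effective throat (given) t_e = 0.5 in.
A_we = 0.5 × 17 = 8.5 in².
F_nw = 0.6 F_EXX = 48 ksi.
φR_n = 0.75 × 48 × 8.5 = 306 kip.

φR_n ≈ 306 kip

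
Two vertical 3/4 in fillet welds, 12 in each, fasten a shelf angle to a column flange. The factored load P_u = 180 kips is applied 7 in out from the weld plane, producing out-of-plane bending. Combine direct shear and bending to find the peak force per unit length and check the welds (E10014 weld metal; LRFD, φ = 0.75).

f_max ≈ 27.3 kip/in; NOT adequate

E100XX → F_EXX = 100 ksi.
L_w = 2 × 12 = 24 in; section modulus (unit throat) S = 2 × L²/6 = 48 in².
Direct shear f_v = P/L_w = 180/24 = 7.5 kip/in.
Moment M = P × e = 180 × 7 = 1260 kip·in; bending f_b = M/S = 26.25 kip/in.
f_max = √(f_v² + f_b²) = √(7.5² + 26.25²) = 27.3 kip/in.
φr_n = 0.75 × 0.6 × 100 × (0.707 × 0.75) = 23.86 kip/in → NOT adequate.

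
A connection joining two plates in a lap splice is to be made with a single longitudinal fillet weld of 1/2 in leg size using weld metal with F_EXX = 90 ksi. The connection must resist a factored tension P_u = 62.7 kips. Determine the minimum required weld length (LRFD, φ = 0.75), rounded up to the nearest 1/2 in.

Throat t_e = 0.707 × 0.5 = 0.3535 in.
φr_n = 0.75 × 0.6 × 90 × 0.3535 = 14.32 kips/in.
L_req = P_u / φr_n = 62.7 / 14.32 = 4.379 in total.
Round up → use L = 4.5 in.

L = 4.5 in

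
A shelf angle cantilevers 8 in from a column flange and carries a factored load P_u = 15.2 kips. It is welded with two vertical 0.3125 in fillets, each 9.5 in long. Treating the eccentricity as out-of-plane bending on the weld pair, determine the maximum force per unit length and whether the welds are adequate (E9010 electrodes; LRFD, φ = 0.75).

E90XX → F_EXX = 90 ksi.
L_w = 2 × 9.5 = 19 in; section modulus (unit throat) S = 2 × L²/6 = 30.08 in².
Direct shear f_v = P/L_w = 15.2/19 = 0.8 kip/in.
Moment M = P × e = 15.2 × 8 = 121.6 kip·in; bending f_b = M/S = 4.042 kip/in.
f_max = √(f_v² + f_b²) = √(0.8² + 4.042²) = 4.121 kip/in.
φr_n = 0.75 × 0.6 × 90 × (0.707 × 0.3125) = 8.948 kip/in → adequate.

f_max ≈ 4.12 kip/in; adequate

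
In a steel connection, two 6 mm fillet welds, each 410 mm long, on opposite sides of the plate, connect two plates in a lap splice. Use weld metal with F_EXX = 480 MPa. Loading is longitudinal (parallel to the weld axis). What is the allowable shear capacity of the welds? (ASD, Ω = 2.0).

R_n/Ω ≈ 501 kN

Effective throat t_e = 0.707 × 6 = 4.242 mm.
Total length L = 820 mm; A_we = 4.242 × 820 = 3478 mm².
F_nw = 0.6 F_EXX = 0.6 × 480 = 288 MPa.
R_n = 288 × 3478 × 10⁻³ = 1002 kN; R_n/Ω = 1002/2.0 = 500.9 kN.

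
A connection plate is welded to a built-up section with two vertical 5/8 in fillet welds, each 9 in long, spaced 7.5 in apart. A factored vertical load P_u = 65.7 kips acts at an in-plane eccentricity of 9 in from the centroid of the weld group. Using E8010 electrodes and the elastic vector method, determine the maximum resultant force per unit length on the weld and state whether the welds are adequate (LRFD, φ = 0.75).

E80XX → F_EXX = 80 ksi.
Total weld length L_w = 18 in. Treat welds as unit-width lines.
Polar moment about centroid: J = 2[d³/12 + d(b/2)²] = 2[9³/12 + 9×3.75²] = 374.6 in³.
Direct shear f_v = P/L_w = 65.7 / 18 = 3.65 kip/in (vertical).
Torsion M = P·e = 65.7 × 9 = 591.3 kip·in.
Critical point at (x, y) = (3.75, 4.5) from centroid. f_tx = M·y/J = 7.103 kip/in; f_ty = M·x/J = 5.919 kip/in.
Resultant f_max = √[f_tx² + (f_v + f_ty)²] = √[7.103² + (3.65 + 5.919)²] = 11.92 kip/in.
Capacity per unit length: φr_n = 0.75 × 0.6 × 80 × (0.707 × 0.625) = 15.91 kip/in.
11.92 ≤ 15.91 → adequate.

f_max ≈ 11.9 kip/in; adequate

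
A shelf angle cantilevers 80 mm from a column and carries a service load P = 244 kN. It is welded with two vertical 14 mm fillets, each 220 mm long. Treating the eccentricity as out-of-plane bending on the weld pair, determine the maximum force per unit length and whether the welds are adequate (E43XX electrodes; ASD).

E43XX → F_EXX = 430 MPa.
L_w = 2 × 220 = 440 mm; section modulus (unit throat) S = 2 × L²/6 = 16130 mm².
Direct shear f_v = P/L_w = 244×10³/440 = 554.5 N/mm.
Moment M = P × e = 244×10³ × 80 = 19520000 N·mm; bending f_b = M/S = 1210 N/mm.
f_max = √(f_v² + f_b²) = √(554.5² + 1210²) = 1331 N/mm.
r_n/Ω = (1/2.0) × 0.6 × 430 × (0.707 × 14) = 1277 N/mm → NOT adequate.

f_max ≈ 1330 N/mm; NOT adequate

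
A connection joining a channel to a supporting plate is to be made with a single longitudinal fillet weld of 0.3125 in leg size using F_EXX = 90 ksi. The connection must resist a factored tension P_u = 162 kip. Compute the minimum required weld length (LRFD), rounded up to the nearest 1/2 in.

L = 18.5 in

Throat t_e = 0.707 × 0.3125 = 0.2209 in.
φr_n = 0.75 × 0.6 × 90 × 0.2209 = 8.948 kip/in.
L_req = P_u / φr_n = 162 / 8.948 = 18.1 in total.
Round up → use L = 18.5 in.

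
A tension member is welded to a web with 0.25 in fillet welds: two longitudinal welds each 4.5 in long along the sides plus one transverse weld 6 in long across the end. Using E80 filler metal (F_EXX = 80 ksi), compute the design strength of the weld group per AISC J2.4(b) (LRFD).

t_e = 0.707 × 0.25 = 0.1767 in.
R_nwl = 0.6 × 80 × 0.1767 × 9 = 76.36 kip (longitudinal, 2 welds).
R_nwt = 0.6 × 80 × 0.1767 × 6 = 50.9 kip (transverse, base value).
(i) R_nwl + R_nwt = 127.3 kip; (ii) 0.85 R_nwl + 1.5 R_nwt = 141.3 kip.
R_n = max = 141.3 kip [governs: (ii)]; φR_n = 105.9 kip.

φR_n ≈ 106 kip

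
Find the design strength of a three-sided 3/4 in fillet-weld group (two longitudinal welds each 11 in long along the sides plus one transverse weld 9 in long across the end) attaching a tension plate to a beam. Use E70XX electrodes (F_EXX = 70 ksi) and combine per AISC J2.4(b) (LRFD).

t_e = 0.707 × 0.75 = 0.5302 in.
R_nwl = 0.6 × 70 × 0.5302 × 22 = 490 kips (longitudinal, 2 welds).
R_nwt = 0.6 × 70 × 0.5302 × 9 = 200.4 kips (transverse, base value).
(i) R_nwl + R_nwt = 690.4 kips; (ii) 0.85 R_nwl + 1.5 R_nwt = 717.1 kips.
R_n = max = 717.1 kips [governs: (ii)]; φR_n = 537.8 kips.

φR_n ≈ 538 kips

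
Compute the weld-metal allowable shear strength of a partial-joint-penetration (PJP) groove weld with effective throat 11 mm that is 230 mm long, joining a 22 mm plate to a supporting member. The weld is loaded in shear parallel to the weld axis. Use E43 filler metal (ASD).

E43XX → F_EXX = 430 MPa.
Effective throat (given) t_e = 11 mm.
A_we = 11 × 230 = 2530 mm².
F_nw = 0.6 F_EXX = 258 MPa.
R_n/Ω = (258 × 2530) / 2.0 × 10⁻³ = 326.4 kN.

R_n/Ω ≈ 326 kN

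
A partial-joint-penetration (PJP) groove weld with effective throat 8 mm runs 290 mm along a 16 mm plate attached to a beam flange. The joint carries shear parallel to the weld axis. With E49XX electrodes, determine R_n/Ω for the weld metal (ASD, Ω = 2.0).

R_n/Ω ≈ 341 kN

E49XX → F_EXX = 490 MPa.
Effective throat (given) t_e = 8 mm.
A_we = 8 × 290 = 2320 mm².
F_nw = 0.6 F_EXX = 294 MPa.
R_n/Ω = (294 × 2320) / 2.0 × 10⁻³ = 341 kN.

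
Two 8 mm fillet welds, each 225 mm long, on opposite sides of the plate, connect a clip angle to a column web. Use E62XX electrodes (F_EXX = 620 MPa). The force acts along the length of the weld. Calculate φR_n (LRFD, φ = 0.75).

Effective throat t_e = 0.707 × 8 = 5.656 mm.
Total length L = 450 mm; A_we = 5.656 × 450 = 2545 mm².
F_nw = 0.6 F_EXX = 0.6 × 620 = 372 MPa.
φR_n = 0.75 × 372 × 2545 × 10⁻³ = 710.1 kN.

φR_n ≈ 710 kN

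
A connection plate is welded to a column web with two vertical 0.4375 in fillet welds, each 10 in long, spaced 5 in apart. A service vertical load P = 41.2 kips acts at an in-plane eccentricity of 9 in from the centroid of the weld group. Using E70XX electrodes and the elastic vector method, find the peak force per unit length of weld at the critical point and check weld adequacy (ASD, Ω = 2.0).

E70XX → F_EXX = 70 ksi.
Total weld length L_w = 20 in. Treat welds as unit-width lines.
Polar moment about centroid: J = 2[d³/12 + d(b/2)²] = 2[10³/12 + 10×2.5²] = 291.7 in³.
Direct shear f_v = P/L_w = 41.2 / 20 = 2.06 kip/in (vertical).
Torsion M = P·e = 41.2 × 9 = 370.8 kip·in.
Critical point at (x, y) = (2.5, 5) from centroid. f_tx = M·y/J = 6.357 kip/in; f_ty = M·x/J = 3.178 kip/in.
Resultant f_max = √[f_tx² + (f_v + f_ty)²] = √[6.357² + (2.06 + 3.178)²] = 8.237 kip/in.
Capacity per unit length: r_n/Ω = (1/2.0) × 0.6 × 70 × (0.707 × 0.4375) = 6.496 kip/in.
8.237 > 6.496 → NOT adequate.

f_max ≈ 8.24 kip/in; NOT adequate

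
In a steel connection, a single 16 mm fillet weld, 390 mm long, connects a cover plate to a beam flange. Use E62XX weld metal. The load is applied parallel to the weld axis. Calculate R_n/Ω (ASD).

E62XX → F_EXX = 620 MPa.
Effective throat t_e = 0.707 × 16 = 11.31 mm.
Total length L = 390 mm; A_we = 11.31 × 390 = 4412 mm².
F_nw = 0.6 F_EXX = 0.6 × 620 = 372 MPa.
R_n = 372 × 4412 × 10⁻³ = 1641 kN; R_n/Ω = 1641/2.0 = 820.6 kN.

R_n/Ω ≈ 821 kN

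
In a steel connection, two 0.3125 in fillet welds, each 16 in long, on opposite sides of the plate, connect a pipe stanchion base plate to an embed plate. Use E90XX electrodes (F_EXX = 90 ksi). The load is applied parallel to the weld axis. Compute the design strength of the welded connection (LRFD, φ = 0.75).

φR_n ≈ 286 kips

Effective throat t_e = 0.707 × 0.3125 = 0.2209 in.
Total length L = 32 in; A_we = 0.2209 × 32 = 7.07 in².
F_nw = 0.6 F_EXX = 0.6 × 90 = 54 ksi.
φR_n = 0.75 × 54 × 7.07 = 286.3 kips.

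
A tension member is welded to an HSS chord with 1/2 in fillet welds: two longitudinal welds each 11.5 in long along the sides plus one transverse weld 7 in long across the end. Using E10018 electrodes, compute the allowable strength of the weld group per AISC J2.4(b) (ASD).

E100XX → F_EXX = 100 ksi.
t_e = 0.707 × 0.5 = 0.3535 in.
R_nwl = 0.6 × 100 × 0.3535 × 23 = 487.8 kip (longitudinal, 2 welds).
R_nwt = 0.6 × 100 × 0.3535 × 7 = 148.5 kip (transverse, base value).
(i) R_nwl + R_nwt = 636.3 kip; (ii) 0.85 R_nwl + 1.5 R_nwt = 637.4 kip.
R_n = max = 637.4 kip [governs: (ii)]; R_n/Ω = 318.7 kip.

R_n/Ω ≈ 319 kip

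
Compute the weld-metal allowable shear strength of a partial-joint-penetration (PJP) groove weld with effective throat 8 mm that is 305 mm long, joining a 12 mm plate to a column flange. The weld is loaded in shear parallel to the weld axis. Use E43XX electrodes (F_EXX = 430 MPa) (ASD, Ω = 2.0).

R_n/Ω ≈ 315 kN

Effective throat (given) t_e = 8 mm.
A_we = 8 × 305 = 2440 mm².
F_nw = 0.6 F_EXX = 258 MPa.
R_n/Ω = (258 × 2440) / 2.0 × 10⁻³ = 314.8 kN.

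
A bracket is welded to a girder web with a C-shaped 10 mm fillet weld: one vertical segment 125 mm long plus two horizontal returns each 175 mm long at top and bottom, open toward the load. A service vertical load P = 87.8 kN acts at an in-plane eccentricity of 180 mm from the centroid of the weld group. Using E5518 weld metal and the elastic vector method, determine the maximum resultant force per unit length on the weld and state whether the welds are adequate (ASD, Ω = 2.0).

E55XX → F_EXX = 550 MPa.
Total weld length L_w = 475 mm. Treat welds as unit-width lines.
Centroid: x̄ = 2×175×87.5 / 475 = 64.47 mm from the vertical weld.
Polar moment about centroid: J = I_x + I_y = [125³/12 + 2×175×62.5²] + [125×64.47² + 2(175³/12 + 175×23.03²)] = 3128000 mm³.
Direct shear f_v = P/L_w = 87.8×10³ / 475 = 184.8 N/mm (vertical).
Torsion M = P·e = 87.8×10³ × 180 = 15804000 N·mm.
Critical point at (x, y) = (110.5, 62.5) from centroid. f_tx = M·y/J = 315.7 N/mm; f_ty = M·x/J = 558.4 N/mm.
Resultant f_max = √[f_tx² + (f_v + f_ty)²] = √[315.7² + (184.8 + 558.4)²] = 807.5 N/mm.
Capacity per unit length: r_n/Ω = (1/2.0) × 0.6 × 550 × (0.707 × 10) = 1167 N/mm.
807.5 ≤ 1167 → adequate.

f_max ≈ 807 N/mm; adequate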